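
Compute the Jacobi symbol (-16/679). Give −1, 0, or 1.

First reduce: -16 ≡ 663 (mod 679).
Reciprocity: 663 ≡ 3 and 679 ≡ 3 (mod 4), so (663/679) = −(679/663).
Reduce top mod 663: now compute (16/663).
Pull out 2^4: since 663 ≡ 7 (mod 8), (2/663) = +1, so (2/663)^4 = +1.
Reached (1/663) = 1. Collecting the sign flips along the way, the symbol is -1.

-1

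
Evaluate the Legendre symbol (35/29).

1

First reduce: 35 ≡ 6 (mod 29).
Pull out 2: since 29 ≡ 5 (mod 8), (2/29) = -1.
Reciprocity: 3 ≡ 3 and 29 ≡ 1 (mod 4), so (3/29) = +(29/3).
Reduce top mod 3: now compute (2/3).
Pull out 2: since 3 ≡ 3 (mod 8), (2/3) = -1.
Reached (1/3) = 1. Collecting the sign flips along the way, the symbol is +1.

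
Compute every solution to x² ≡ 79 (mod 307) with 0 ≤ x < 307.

Since 307 ≡ 3 (mod 4), a square root of 79 is 79^((307+1)/4) = 79^77 mod 307.
Repeated squaring: 79^2≡101, 79^4≡70, 79^8≡295, 79^16≡144, 79^32≡167, 79^64≡259 (mod 307).
79^77 = 79^(64+8+4+1) ≡ 155 (mod 307).
Check: 155² = 24025 ≡ 79 (mod 307). The two roots are 152 and 155.

152, 155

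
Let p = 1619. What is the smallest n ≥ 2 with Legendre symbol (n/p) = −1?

(2/1619) = −1, so 2 is the smallest positive non-residue mod 1619.

2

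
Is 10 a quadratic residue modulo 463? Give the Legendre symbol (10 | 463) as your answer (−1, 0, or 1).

-1

Pull out 2: since 463 ≡ 7 (mod 8), (2/463) = +1.
Reciprocity: 5 ≡ 1 and 463 ≡ 3 (mod 4), so (5/463) = +(463/5).
Reduce top mod 5: now compute (3/5).
Reciprocity: 3 ≡ 3 and 5 ≡ 1 (mod 4), so (3/5) = +(5/3).
Reduce top mod 3: now compute (2/3).
Pull out 2: since 3 ≡ 3 (mod 8), (2/3) = -1.
Reached (1/3) = 1. Collecting the sign flips along the way, the symbol is -1.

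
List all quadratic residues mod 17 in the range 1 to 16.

1 2 4 8 9 13 15 16

Square k = 1,…,8 (k and 17−k give the same square):
1²=1, 2²=4, 3²=9, 4²=16, 5²≡8, 6²≡2, 7²≡15, 8²≡13 (mod 17).
So the quadratic residues mod 17 are {1, 2, 4, 8, 9, 13, 15, 16}.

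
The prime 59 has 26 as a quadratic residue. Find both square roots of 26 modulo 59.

12, 47

Since 59 ≡ 3 (mod 4), a square root of 26 is 26^((59+1)/4) = 26^15 mod 59.
Repeated squaring: 26^2≡27, 26^4≡21, 26^8≡28 (mod 59).
26^15 = 26^(8+4+2+1) ≡ 12 (mod 59).
Check: 12² = 144 ≡ 26 (mod 59). The two roots are 12 and 47.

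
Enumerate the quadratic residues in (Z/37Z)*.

Square k = 1,…,18 (k and 37−k give the same square):
1²=1, 2²=4, 3²=9, 4²=16, 5²=25, 6²=36, 7²≡12, 8²≡27, 9²≡7, 10²≡26, 11²≡10, 12²≡33, 13²≡21, 14²≡11, 15²≡3, 16²≡34, 17²≡30, 18²≡28 (mod 37).
So the quadratic residues mod 37 are {1, 3, 4, 7, 9, 10, 11, 12, 16, 21, 25, 26, 27, 28, 30, 33, 34, 36}.

1 3 4 7 9 10 11 12 16 21 25 26 27 28 30 33 34 36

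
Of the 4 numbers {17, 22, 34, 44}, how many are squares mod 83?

(17/83) = +1 → QR.
(22/83) = -1 → non-residue.
(34/83) = -1 → non-residue.
(44/83) = +1 → QR.
Total quadratic residues among the 4: 2.

2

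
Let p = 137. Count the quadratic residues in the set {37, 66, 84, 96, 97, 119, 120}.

(37/137) = +1 → QR.
(66/137) = -1 → non-residue.
(84/137) = -1 → non-residue.
(96/137) = -1 → non-residue.
(97/137) = -1 → non-residue.
(119/137) = +1 → QR.
(120/137) = +1 → QR.
Total quadratic residues among the 7: 3.

3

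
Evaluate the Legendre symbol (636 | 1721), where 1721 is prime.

Pull out 2^2: since 1721 ≡ 1 (mod 8), (2/1721) = +1, so (2/1721)^2 = +1.
Reciprocity: 159 ≡ 3 and 1721 ≡ 1 (mod 4), so (159/1721) = +(1721/159).
Reduce top mod 159: now compute (131/159).
Reciprocity: 131 ≡ 3 and 159 ≡ 3 (mod 4), so (131/159) = −(159/131).
Reduce top mod 131: now compute (28/131).
Pull out 2^2: since 131 ≡ 3 (mod 8), (2/131) = -1, so (2/131)^2 = +1.
Reciprocity: 7 ≡ 3 and 131 ≡ 3 (mod 4), so (7/131) = −(131/7).
Reduce top mod 7: now compute (5/7).
Reciprocity: 5 ≡ 1 and 7 ≡ 3 (mod 4), so (5/7) = +(7/5).
Reduce top mod 5: now compute (2/5).
Pull out 2: since 5 ≡ 5 (mod 8), (2/5) = -1.
Reached (1/5) = 1. Collecting the sign flips along the way, the symbol is -1.

-1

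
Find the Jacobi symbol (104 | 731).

-1

Pull out 2^3: since 731 ≡ 3 (mod 8), (2/731) = -1, so (2/731)^3 = -1.
Reciprocity: 13 ≡ 1 and 731 ≡ 3 (mod 4), so (13/731) = +(731/13).
Reduce top mod 13: now compute (3/13).
Reciprocity: 3 ≡ 3 and 13 ≡ 1 (mod 4), so (3/13) = +(13/3).
Reduce top mod 3: now compute (1/3).
Reached (1/3) = 1. Collecting the sign flips along the way, the symbol is -1.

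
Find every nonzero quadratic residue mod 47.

Square k = 1,…,23 (k and 47−k give the same square):
1²=1, 2²=4, 3²=9, 4²=16, 5²=25, 6²=36, 7²≡2, 8²≡17, 9²≡34, 10²≡6, 11²≡27, 12²≡3, 13²≡28, 14²≡8, 15²≡37, 16²≡21, 17²≡7, 18²≡42, 19²≡32, 20²≡24, 21²≡18, 22²≡14, 23²≡12 (mod 47).
So the quadratic residues mod 47 are {1, 2, 3, 4, 6, 7, 8, 9, 12, 14, 16, 17, 18, 21, 24, 25, 27, 28, 32, 34, 36, 37, 42}.

1 2 3 4 6 7 8 9 12 14 16 17 18 21 24 25 27 28 32 34 36 37 42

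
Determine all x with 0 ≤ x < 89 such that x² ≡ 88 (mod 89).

89 ≡ 1 (mod 4), so we find a root by search.
Trying successive values, 34² = 1156 ≡ 88 (mod 89). The other root is 89 − 34 = 55.

34, 55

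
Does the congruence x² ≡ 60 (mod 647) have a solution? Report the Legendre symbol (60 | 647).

Euler's criterion: (60/647) ≡ 60^323 (mod 647).
60^2 ≡ 365 (mod 647)
60^4 ≡ 590 (mod 647)
60^8 ≡ 14 (mod 647)
60^16 ≡ 196 (mod 647)
60^32 ≡ 243 (mod 647)
60^64 ≡ 172 (mod 647)
60^128 ≡ 469 (mod 647)
60^256 ≡ 628 (mod 647)
60^323 = 60^(256+64+2+1) ≡ 646 (mod 647).
Result is 646 ≡ −1, so (60/647) = −1.

-1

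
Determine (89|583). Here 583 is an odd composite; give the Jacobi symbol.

1

Reciprocity: 89 ≡ 1 and 583 ≡ 3 (mod 4), so (89/583) = +(583/89).
Reduce top mod 89: now compute (49/89).
Reciprocity: 49 ≡ 1 and 89 ≡ 1 (mod 4), so (49/89) = +(89/49).
Reduce top mod 49: now compute (40/49).
Pull out 2^3: since 49 ≡ 1 (mod 8), (2/49) = +1, so (2/49)^3 = +1.
Reciprocity: 5 ≡ 1 and 49 ≡ 1 (mod 4), so (5/49) = +(49/5).
Reduce top mod 5: now compute (4/5).
Pull out 2^2: since 5 ≡ 5 (mod 8), (2/5) = -1, so (2/5)^2 = +1.
Reached (1/5) = 1. Collecting the sign flips along the way, the symbol is +1.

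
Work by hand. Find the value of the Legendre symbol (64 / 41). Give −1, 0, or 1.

1

First reduce: 64 ≡ 23 (mod 41).
Reciprocity: 23 ≡ 3 and 41 ≡ 1 (mod 4), so (23/41) = +(41/23).
Reduce top mod 23: now compute (18/23).
Pull out 2: since 23 ≡ 7 (mod 8), (2/23) = +1.
Reciprocity: 9 ≡ 1 and 23 ≡ 3 (mod 4), so (9/23) = +(23/9).
Reduce top mod 9: now compute (5/9).
Reciprocity: 5 ≡ 1 and 9 ≡ 1 (mod 4), so (5/9) = +(9/5).
Reduce top mod 5: now compute (4/5).
Pull out 2^2: since 5 ≡ 5 (mod 8), (2/5) = -1, so (2/5)^2 = +1.
Reached (1/5) = 1. Collecting the sign flips along the way, the symbol is +1.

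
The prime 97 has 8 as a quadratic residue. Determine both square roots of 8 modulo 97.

28, 69

97 ≡ 1 (mod 4), so we find a root by search.
Trying successive values, 28² = 784 ≡ 8 (mod 97). The other root is 97 − 28 = 69.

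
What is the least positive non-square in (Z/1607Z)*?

(2/1607) = +1, so 2 is a residue.
(3/1607) = +1, so 3 is a residue.
(4/1607) = +1, so 4 is a residue.
(5/1607) = −1, so 5 is the smallest positive non-residue mod 1607.

5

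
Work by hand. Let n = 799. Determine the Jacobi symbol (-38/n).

1

First reduce: -38 ≡ 761 (mod 799).
Reciprocity: 761 ≡ 1 and 799 ≡ 3 (mod 4), so (761/799) = +(799/761).
Reduce top mod 761: now compute (38/761).
Pull out 2: since 761 ≡ 1 (mod 8), (2/761) = +1.
Reciprocity: 19 ≡ 3 and 761 ≡ 1 (mod 4), so (19/761) = +(761/19).
Reduce top mod 19: now compute (1/19).
Reached (1/19) = 1. Collecting the sign flips along the way, the symbol is +1.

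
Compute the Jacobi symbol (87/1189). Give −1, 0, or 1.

0

Reciprocity: 87 ≡ 3 and 1189 ≡ 1 (mod 4), so (87/1189) = +(1189/87).
Reduce top mod 87: now compute (58/87).
Pull out 2: since 87 ≡ 7 (mod 8), (2/87) = +1.
Reciprocity: 29 ≡ 1 and 87 ≡ 3 (mod 4), so (29/87) = +(87/29).
Reduce top mod 29: now compute (0/29).
Top reduces to 0: gcd > 1, so the symbol is 0.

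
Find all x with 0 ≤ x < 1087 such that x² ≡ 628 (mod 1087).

Since 1087 ≡ 3 (mod 4), a square root of 628 is 628^((1087+1)/4) = 628^272 mod 1087.
Repeated squaring: 628^2≡890, 628^4≡764, 628^8≡1064, 628^16≡529, 628^32≡482, 628^64≡793, 628^128≡563, 628^256≡652 (mod 1087).
628^272 = 628^(256+16) ≡ 329 (mod 1087).
Check: 329² = 108241 ≡ 628 (mod 1087). The two roots are 329 and 758.

329, 758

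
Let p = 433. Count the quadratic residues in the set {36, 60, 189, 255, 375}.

1

(36/433) = +1 → QR.
(60/433) = -1 → non-residue.
(189/433) = -1 → non-residue.
(255/433) = -1 → non-residue.
(375/433) = -1 → non-residue.
Total quadratic residues among the 5: 1.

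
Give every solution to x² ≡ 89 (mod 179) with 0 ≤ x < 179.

39, 140

Since 179 ≡ 3 (mod 4), a square root of 89 is 89^((179+1)/4) = 89^45 mod 179.
Repeated squaring: 89^2≡45, 89^4≡56, 89^8≡93, 89^16≡57, 89^32≡27 (mod 179).
89^45 = 89^(32+8+4+1) ≡ 39 (mod 179).
Check: 39² = 1521 ≡ 89 (mod 179). The two roots are 39 and 140.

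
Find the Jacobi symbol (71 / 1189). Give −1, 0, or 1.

-1

Reciprocity: 71 ≡ 3 and 1189 ≡ 1 (mod 4), so (71/1189) = +(1189/71).
Reduce top mod 71: now compute (53/71).
Reciprocity: 53 ≡ 1 and 71 ≡ 3 (mod 4), so (53/71) = +(71/53).
Reduce top mod 53: now compute (18/53).
Pull out 2: since 53 ≡ 5 (mod 8), (2/53) = -1.
Reciprocity: 9 ≡ 1 and 53 ≡ 1 (mod 4), so (9/53) = +(53/9).
Reduce top mod 9: now compute (8/9).
Pull out 2^3: since 9 ≡ 1 (mod 8), (2/9) = +1, so (2/9)^3 = +1.
Reached (1/9) = 1. Collecting the sign flips along the way, the symbol is -1.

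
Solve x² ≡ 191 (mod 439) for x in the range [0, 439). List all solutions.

156, 283

Since 439 ≡ 3 (mod 4), a square root of 191 is 191^((439+1)/4) = 191^110 mod 439.
Repeated squaring: 191^2≡44, 191^4≡180, 191^8≡353, 191^16≡372, 191^32≡99, 191^64≡143 (mod 439).
191^110 = 191^(64+32+8+4+2) ≡ 283 (mod 439).
Check: 283² = 80089 ≡ 191 (mod 439). The two roots are 156 and 283.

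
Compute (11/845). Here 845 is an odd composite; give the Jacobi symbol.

Reciprocity: 11 ≡ 3 and 845 ≡ 1 (mod 4), so (11/845) = +(845/11).
Reduce top mod 11: now compute (9/11).
Reciprocity: 9 ≡ 1 and 11 ≡ 3 (mod 4), so (9/11) = +(11/9).
Reduce top mod 9: now compute (2/9).
Pull out 2: since 9 ≡ 1 (mod 8), (2/9) = +1.
Reached (1/9) = 1. Collecting the sign flips along the way, the symbol is +1.

1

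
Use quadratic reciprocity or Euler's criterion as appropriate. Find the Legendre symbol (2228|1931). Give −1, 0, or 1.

First reduce: 2228 ≡ 297 (mod 1931).
Reciprocity: 297 ≡ 1 and 1931 ≡ 3 (mod 4), so (297/1931) = +(1931/297).
Reduce top mod 297: now compute (149/297).
Reciprocity: 149 ≡ 1 and 297 ≡ 1 (mod 4), so (149/297) = +(297/149).
Reduce top mod 149: now compute (148/149).
Pull out 2^2: since 149 ≡ 5 (mod 8), (2/149) = -1, so (2/149)^2 = +1.
Reciprocity: 37 ≡ 1 and 149 ≡ 1 (mod 4), so (37/149) = +(149/37).
Reduce top mod 37: now compute (1/37).
Reached (1/37) = 1. Collecting the sign flips along the way, the symbol is +1.

1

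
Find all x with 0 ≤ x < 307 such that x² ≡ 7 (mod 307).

43, 264

Since 307 ≡ 3 (mod 4), a square root of 7 is 7^((307+1)/4) = 7^77 mod 307.
Repeated squaring: 7^2≡49, 7^4≡252, 7^8≡262, 7^16≡183, 7^32≡26, 7^64≡62 (mod 307).
7^77 = 7^(64+8+4+1) ≡ 264 (mod 307).
Check: 264² = 69696 ≡ 7 (mod 307). The two roots are 43 and 264.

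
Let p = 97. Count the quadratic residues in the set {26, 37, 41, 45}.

(26/97) = -1 → non-residue.
(37/97) = -1 → non-residue.
(41/97) = -1 → non-residue.
(45/97) = -1 → non-residue.
Total quadratic residues among the 4: 0.

0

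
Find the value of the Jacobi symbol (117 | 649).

Reciprocity: 117 ≡ 1 and 649 ≡ 1 (mod 4), so (117/649) = +(649/117).
Reduce top mod 117: now compute (64/117).
Pull out 2^6: since 117 ≡ 5 (mod 8), (2/117) = -1, so (2/117)^6 = +1.
Reached (1/117) = 1. Collecting the sign flips along the way, the symbol is +1.

1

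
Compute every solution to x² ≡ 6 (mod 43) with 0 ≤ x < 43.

7, 36

Since 43 ≡ 3 (mod 4), a square root of 6 is 6^((43+1)/4) = 6^11 mod 43.
Repeated squaring: 6^2≡36, 6^4≡6, 6^8≡36 (mod 43).
6^11 = 6^(8+2+1) ≡ 36 (mod 43).
Check: 36² = 1296 ≡ 6 (mod 43). The two roots are 7 and 36.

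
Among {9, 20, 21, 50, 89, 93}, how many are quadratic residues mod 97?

4

(9/97) = +1 → QR.
(20/97) = -1 → non-residue.
(21/97) = -1 → non-residue.
(50/97) = +1 → QR.
(89/97) = +1 → QR.
(93/97) = +1 → QR.
Total quadratic residues among the 6: 4.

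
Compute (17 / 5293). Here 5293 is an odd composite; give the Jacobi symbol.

Reciprocity: 17 ≡ 1 and 5293 ≡ 1 (mod 4), so (17/5293) = +(5293/17).
Reduce top mod 17: now compute (6/17).
Pull out 2: since 17 ≡ 1 (mod 8), (2/17) = +1.
Reciprocity: 3 ≡ 3 and 17 ≡ 1 (mod 4), so (3/17) = +(17/3).
Reduce top mod 3: now compute (2/3).
Pull out 2: since 3 ≡ 3 (mod 8), (2/3) = -1.
Reached (1/3) = 1. Collecting the sign flips along the way, the symbol is -1.

-1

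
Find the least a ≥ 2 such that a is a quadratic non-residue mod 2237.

(2/2237) = −1, so 2 is the smallest positive non-residue mod 2237.

2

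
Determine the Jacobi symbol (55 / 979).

Reciprocity: 55 ≡ 3 and 979 ≡ 3 (mod 4), so (55/979) = −(979/55).
Reduce top mod 55: now compute (44/55).
Pull out 2^2: since 55 ≡ 7 (mod 8), (2/55) = +1, so (2/55)^2 = +1.
Reciprocity: 11 ≡ 3 and 55 ≡ 3 (mod 4), so (11/55) = −(55/11).
Reduce top mod 11: now compute (0/11).
Top reduces to 0: gcd > 1, so the symbol is 0.

0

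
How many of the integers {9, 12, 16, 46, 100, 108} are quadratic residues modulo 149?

(9/149) = +1 → QR.
(12/149) = -1 → non-residue.
(16/149) = +1 → QR.
(46/149) = +1 → QR.
(100/149) = +1 → QR.
(108/149) = -1 → non-residue.
Total quadratic residues among the 6: 4.

4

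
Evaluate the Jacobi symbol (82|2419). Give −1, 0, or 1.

Pull out 2: since 2419 ≡ 3 (mod 8), (2/2419) = -1.
Reciprocity: 41 ≡ 1 and 2419 ≡ 3 (mod 4), so (41/2419) = +(2419/41).
Reduce top mod 41: now compute (0/41).
Top reduces to 0: gcd > 1, so the symbol is 0.

0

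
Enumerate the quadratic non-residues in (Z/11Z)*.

2 6 7 8 10

Square k = 1,…,5 (k and 11−k give the same square):
1²=1, 2²=4, 3²=9, 4²≡5, 5²≡3 (mod 11).
The residues are {1, 3, 4, 5, 9}; the non-residues are the remaining 5 nonzero classes.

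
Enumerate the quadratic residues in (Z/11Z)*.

Square k = 1,…,5 (k and 11−k give the same square):
1²=1, 2²=4, 3²=9, 4²≡5, 5²≡3 (mod 11).
So the quadratic residues mod 11 are {1, 3, 4, 5, 9}.

1, 3, 4, 5, 9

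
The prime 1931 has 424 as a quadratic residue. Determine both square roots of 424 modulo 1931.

575, 1356

Since 1931 ≡ 3 (mod 4), a square root of 424 is 424^((1931+1)/4) = 424^483 mod 1931.
Repeated squaring: 424^2≡193, 424^4≡560, 424^8≡778, 424^16≡881, 424^32≡1830, 424^64≡546, 424^128≡742, 424^256≡229 (mod 1931).
424^483 = 424^(256+128+64+32+2+1) ≡ 575 (mod 1931).
Check: 575² = 330625 ≡ 424 (mod 1931). The two roots are 575 and 1356.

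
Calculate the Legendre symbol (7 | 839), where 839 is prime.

Euler's criterion: (7/839) ≡ 7^419 (mod 839).
7^2 ≡ 49 (mod 839)
7^4 ≡ 723 (mod 839)
7^8 ≡ 32 (mod 839)
7^16 ≡ 185 (mod 839)
7^32 ≡ 665 (mod 839)
7^64 ≡ 72 (mod 839)
7^128 ≡ 150 (mod 839)
7^256 ≡ 686 (mod 839)
7^419 = 7^(256+128+32+2+1) ≡ 1 (mod 839).
Result is 1, so (7/839) = 1.

1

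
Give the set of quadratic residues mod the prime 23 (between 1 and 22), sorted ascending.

1 2 3 4 6 8 9 12 13 16 18

Square k = 1,…,11 (k and 23−k give the same square):
1²=1, 2²=4, 3²=9, 4²=16, 5²≡2, 6²≡13, 7²≡3, 8²≡18, 9²≡12, 10²≡8, 11²≡6 (mod 23).
So the quadratic residues mod 23 are {1, 2, 3, 4, 6, 8, 9, 12, 13, 16, 18}.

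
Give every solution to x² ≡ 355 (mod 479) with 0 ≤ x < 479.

129, 350

Since 479 ≡ 3 (mod 4), a square root of 355 is 355^((479+1)/4) = 355^120 mod 479.
Repeated squaring: 355^2≡48, 355^4≡388, 355^8≡138, 355^16≡363, 355^32≡44, 355^64≡20 (mod 479).
355^120 = 355^(64+32+16+8) ≡ 350 (mod 479).
Check: 350² = 122500 ≡ 355 (mod 479). The two roots are 129 and 350.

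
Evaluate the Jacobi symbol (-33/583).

0

First reduce: -33 ≡ 550 (mod 583).
Pull out 2: since 583 ≡ 7 (mod 8), (2/583) = +1.
Reciprocity: 275 ≡ 3 and 583 ≡ 3 (mod 4), so (275/583) = −(583/275).
Reduce top mod 275: now compute (33/275).
Reciprocity: 33 ≡ 1 and 275 ≡ 3 (mod 4), so (33/275) = +(275/33).
Reduce top mod 33: now compute (11/33).
Reciprocity: 11 ≡ 3 and 33 ≡ 1 (mod 4), so (11/33) = +(33/11).
Reduce top mod 11: now compute (0/11).
Top reduces to 0: gcd > 1, so the symbol is 0.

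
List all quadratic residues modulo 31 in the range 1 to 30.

1 2 4 5 7 8 9 10 14 16 18 19 20 25 28

Square k = 1,…,15 (k and 31−k give the same square):
1²=1, 2²=4, 3²=9, 4²=16, 5²=25, 6²≡5, 7²≡18, 8²≡2, 9²≡19, 10²≡7, 11²≡28, 12²≡20, 13²≡14, 14²≡10, 15²≡8 (mod 31).
So the quadratic residues mod 31 are {1, 2, 4, 5, 7, 8, 9, 10, 14, 16, 18, 19, 20, 25, 28}.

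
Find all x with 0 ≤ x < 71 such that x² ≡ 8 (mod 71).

24, 47

Since 71 ≡ 3 (mod 4), a square root of 8 is 8^((71+1)/4) = 8^18 mod 71.
Repeated squaring: 8^2≡64, 8^4≡49, 8^8≡58, 8^16≡27 (mod 71).
8^18 = 8^(16+2) ≡ 24 (mod 71).
Check: 24² = 576 ≡ 8 (mod 71). The two roots are 24 and 47.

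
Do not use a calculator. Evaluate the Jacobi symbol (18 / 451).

Pull out 2: since 451 ≡ 3 (mod 8), (2/451) = -1.
Reciprocity: 9 ≡ 1 and 451 ≡ 3 (mod 4), so (9/451) = +(451/9).
Reduce top mod 9: now compute (1/9).
Reached (1/9) = 1. Collecting the sign flips along the way, the symbol is -1.

-1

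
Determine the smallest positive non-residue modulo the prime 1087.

(2/1087) = +1, so 2 is a residue.
(3/1087) = −1, so 3 is the smallest positive non-residue mod 1087.

3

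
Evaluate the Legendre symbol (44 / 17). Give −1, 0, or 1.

First reduce: 44 ≡ 10 (mod 17).
Pull out 2: since 17 ≡ 1 (mod 8), (2/17) = +1.
Reciprocity: 5 ≡ 1 and 17 ≡ 1 (mod 4), so (5/17) = +(17/5).
Reduce top mod 5: now compute (2/5).
Pull out 2: since 5 ≡ 5 (mod 8), (2/5) = -1.
Reached (1/5) = 1. Collecting the sign flips along the way, the symbol is -1.

-1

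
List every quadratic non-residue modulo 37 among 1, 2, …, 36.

Square k = 1,…,18 (k and 37−k give the same square):
1²=1, 2²=4, 3²=9, 4²=16, 5²=25, 6²=36, 7²≡12, 8²≡27, 9²≡7, 10²≡26, 11²≡10, 12²≡33, 13²≡21, 14²≡11, 15²≡3, 16²≡34, 17²≡30, 18²≡28 (mod 37).
The residues are {1, 3, 4, 7, 9, 10, 11, 12, 16, 21, 25, 26, 27, 28, 30, 33, 34, 36}; the non-residues are the remaining 18 nonzero classes.

2, 5, 6, 8, 13, 14, 15, 17, 18, 19, 20, 22, 23, 24, 29, 31, 32, 35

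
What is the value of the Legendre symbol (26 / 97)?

-1

Pull out 2: since 97 ≡ 1 (mod 8), (2/97) = +1.
Reciprocity: 13 ≡ 1 and 97 ≡ 1 (mod 4), so (13/97) = +(97/13).
Reduce top mod 13: now compute (6/13).
Pull out 2: since 13 ≡ 5 (mod 8), (2/13) = -1.
Reciprocity: 3 ≡ 3 and 13 ≡ 1 (mod 4), so (3/13) = +(13/3).
Reduce top mod 3: now compute (1/3).
Reached (1/3) = 1. Collecting the sign flips along the way, the symbol is -1.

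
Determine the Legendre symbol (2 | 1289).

Pull out 2: since 1289 ≡ 1 (mod 8), (2/1289) = +1.
Reached (1/1289) = 1. Collecting the sign flips along the way, the symbol is +1.

1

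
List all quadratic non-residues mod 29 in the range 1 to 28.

2 3 8 10 11 12 14 15 17 18 19 21 26 27

Square k = 1,…,14 (k and 29−k give the same square):
1²=1, 2²=4, 3²=9, 4²=16, 5²=25, 6²≡7, 7²≡20, 8²≡6, 9²≡23, 10²≡13, 11²≡5, 12²≡28, 13²≡24, 14²≡22 (mod 29).
The residues are {1, 4, 5, 6, 7, 9, 13, 16, 20, 22, 23, 24, 25, 28}; the non-residues are the remaining 14 nonzero classes.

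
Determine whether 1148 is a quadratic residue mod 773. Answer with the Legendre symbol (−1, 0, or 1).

1

First reduce: 1148 ≡ 375 (mod 773).
Reciprocity: 375 ≡ 3 and 773 ≡ 1 (mod 4), so (375/773) = +(773/375).
Reduce top mod 375: now compute (23/375).
Reciprocity: 23 ≡ 3 and 375 ≡ 3 (mod 4), so (23/375) = −(375/23).
Reduce top mod 23: now compute (7/23).
Reciprocity: 7 ≡ 3 and 23 ≡ 3 (mod 4), so (7/23) = −(23/7).
Reduce top mod 7: now compute (2/7).
Pull out 2: since 7 ≡ 7 (mod 8), (2/7) = +1.
Reached (1/7) = 1. Collecting the sign flips along the way, the symbol is +1.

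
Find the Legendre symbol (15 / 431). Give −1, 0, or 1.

Reciprocity: 15 ≡ 3 and 431 ≡ 3 (mod 4), so (15/431) = −(431/15).
Reduce top mod 15: now compute (11/15).
Reciprocity: 11 ≡ 3 and 15 ≡ 3 (mod 4), so (11/15) = −(15/11).
Reduce top mod 11: now compute (4/11).
Pull out 2^2: since 11 ≡ 3 (mod 8), (2/11) = -1, so (2/11)^2 = +1.
Reached (1/11) = 1. Collecting the sign flips along the way, the symbol is +1.

1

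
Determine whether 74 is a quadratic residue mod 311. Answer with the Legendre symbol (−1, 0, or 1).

-1

Pull out 2: since 311 ≡ 7 (mod 8), (2/311) = +1.
Reciprocity: 37 ≡ 1 and 311 ≡ 3 (mod 4), so (37/311) = +(311/37).
Reduce top mod 37: now compute (15/37).
Reciprocity: 15 ≡ 3 and 37 ≡ 1 (mod 4), so (15/37) = +(37/15).
Reduce top mod 15: now compute (7/15).
Reciprocity: 7 ≡ 3 and 15 ≡ 3 (mod 4), so (7/15) = −(15/7).
Reduce top mod 7: now compute (1/7).
Reached (1/7) = 1. Collecting the sign flips along the way, the symbol is -1.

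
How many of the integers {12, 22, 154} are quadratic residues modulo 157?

2

(12/157) = +1 → QR.
(22/157) = -1 → non-residue.
(154/157) = +1 → QR.
Total quadratic residues among the 3: 2.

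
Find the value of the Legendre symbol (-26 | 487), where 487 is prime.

Euler's criterion: (-26/487) ≡ 461^243 (mod 487).
461^2 ≡ 189 (mod 487)
461^4 ≡ 170 (mod 487)
461^8 ≡ 167 (mod 487)
461^16 ≡ 130 (mod 487)
461^32 ≡ 342 (mod 487)
461^64 ≡ 84 (mod 487)
461^128 ≡ 238 (mod 487)
461^243 = 461^(128+64+32+16+2+1) ≡ 1 (mod 487).
Result is 1, so (-26/487) = 1.

1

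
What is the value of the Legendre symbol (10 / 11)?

-1

Pull out 2: since 11 ≡ 3 (mod 8), (2/11) = -1.
Reciprocity: 5 ≡ 1 and 11 ≡ 3 (mod 4), so (5/11) = +(11/5).
Reduce top mod 5: now compute (1/5).
Reached (1/5) = 1. Collecting the sign flips along the way, the symbol is -1.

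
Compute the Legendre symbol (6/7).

Euler's criterion: (6/7) ≡ 6^3 (mod 7).
6^2 ≡ 1 (mod 7)
6^3 = 6^(2+1) ≡ 6 (mod 7).
Result is 6 ≡ −1, so (6/7) = −1.

-1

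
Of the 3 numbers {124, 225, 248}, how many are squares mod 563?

2

(124/563) = -1 → non-residue.
(225/563) = +1 → QR.
(248/563) = +1 → QR.
Total quadratic residues among the 3: 2.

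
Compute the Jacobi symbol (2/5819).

Pull out 2: since 5819 ≡ 3 (mod 8), (2/5819) = -1.
Reached (1/5819) = 1. Collecting the sign flips along the way, the symbol is -1.

-1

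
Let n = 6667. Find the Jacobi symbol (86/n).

Pull out 2: since 6667 ≡ 3 (mod 8), (2/6667) = -1.
Reciprocity: 43 ≡ 3 and 6667 ≡ 3 (mod 4), so (43/6667) = −(6667/43).
Reduce top mod 43: now compute (2/43).
Pull out 2: since 43 ≡ 3 (mod 8), (2/43) = -1.
Reached (1/43) = 1. Collecting the sign flips along the way, the symbol is -1.

-1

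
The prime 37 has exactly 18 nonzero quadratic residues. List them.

Square k = 1,…,18 (k and 37−k give the same square):
1²=1, 2²=4, 3²=9, 4²=16, 5²=25, 6²=36, 7²≡12, 8²≡27, 9²≡7, 10²≡26, 11²≡10, 12²≡33, 13²≡21, 14²≡11, 15²≡3, 16²≡34, 17²≡30, 18²≡28 (mod 37).
So the quadratic residues mod 37 are {1, 3, 4, 7, 9, 10, 11, 12, 16, 21, 25, 26, 27, 28, 30, 33, 34, 36}.

1 3 4 7 9 10 11 12 16 21 25 26 27 28 30 33 34 36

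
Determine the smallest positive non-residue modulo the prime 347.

2

(2/347) = −1, so 2 is the smallest positive non-residue mod 347.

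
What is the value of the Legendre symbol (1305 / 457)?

First reduce: 1305 ≡ 391 (mod 457).
Reciprocity: 391 ≡ 3 and 457 ≡ 1 (mod 4), so (391/457) = +(457/391).
Reduce top mod 391: now compute (66/391).
Pull out 2: since 391 ≡ 7 (mod 8), (2/391) = +1.
Reciprocity: 33 ≡ 1 and 391 ≡ 3 (mod 4), so (33/391) = +(391/33).
Reduce top mod 33: now compute (28/33).
Pull out 2^2: since 33 ≡ 1 (mod 8), (2/33) = +1, so (2/33)^2 = +1.
Reciprocity: 7 ≡ 3 and 33 ≡ 1 (mod 4), so (7/33) = +(33/7).
Reduce top mod 7: now compute (5/7).
Reciprocity: 5 ≡ 1 and 7 ≡ 3 (mod 4), so (5/7) = +(7/5).
Reduce top mod 5: now compute (2/5).
Pull out 2: since 5 ≡ 5 (mod 8), (2/5) = -1.
Reached (1/5) = 1. Collecting the sign flips along the way, the symbol is -1.

-1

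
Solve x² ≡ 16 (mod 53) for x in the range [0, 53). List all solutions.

53 ≡ 1 (mod 4), so we find a root by search.
Trying successive values, 4² = 16 ≡ 16 (mod 53). The other root is 53 − 4 = 49.

4, 49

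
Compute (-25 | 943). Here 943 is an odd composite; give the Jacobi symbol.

First reduce: -25 ≡ 918 (mod 943).
Pull out 2: since 943 ≡ 7 (mod 8), (2/943) = +1.
Reciprocity: 459 ≡ 3 and 943 ≡ 3 (mod 4), so (459/943) = −(943/459).
Reduce top mod 459: now compute (25/459).
Reciprocity: 25 ≡ 1 and 459 ≡ 3 (mod 4), so (25/459) = +(459/25).
Reduce top mod 25: now compute (9/25).
Reciprocity: 9 ≡ 1 and 25 ≡ 1 (mod 4), so (9/25) = +(25/9).
Reduce top mod 9: now compute (7/9).
Reciprocity: 7 ≡ 3 and 9 ≡ 1 (mod 4), so (7/9) = +(9/7).
Reduce top mod 7: now compute (2/7).
Pull out 2: since 7 ≡ 7 (mod 8), (2/7) = +1.
Reached (1/7) = 1. Collecting the sign flips along the way, the symbol is -1.

-1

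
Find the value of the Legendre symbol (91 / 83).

-1

First reduce: 91 ≡ 8 (mod 83).
Pull out 2^3: since 83 ≡ 3 (mod 8), (2/83) = -1, so (2/83)^3 = -1.
Reached (1/83) = 1. Collecting the sign flips along the way, the symbol is -1.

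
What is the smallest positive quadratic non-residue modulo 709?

2

(2/709) = −1, so 2 is the smallest positive non-residue mod 709.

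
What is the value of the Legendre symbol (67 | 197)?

-1

Euler's criterion: (67/197) ≡ 67^98 (mod 197).
67^2 ≡ 155 (mod 197)
67^4 ≡ 188 (mod 197)
67^8 ≡ 81 (mod 197)
67^16 ≡ 60 (mod 197)
67^32 ≡ 54 (mod 197)
67^64 ≡ 158 (mod 197)
67^98 = 67^(64+32+2) ≡ 196 (mod 197).
Result is 196 ≡ −1, so (67/197) = −1.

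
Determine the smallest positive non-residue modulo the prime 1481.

(2/1481) = +1, so 2 is a residue.
(3/1481) = −1, so 3 is the smallest positive non-residue mod 1481.

3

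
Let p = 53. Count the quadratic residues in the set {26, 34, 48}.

(26/53) = -1 → non-residue.
(34/53) = -1 → non-residue.
(48/53) = -1 → non-residue.
Total quadratic residues among the 3: 0.

0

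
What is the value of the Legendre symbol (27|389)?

Reciprocity: 27 ≡ 3 and 389 ≡ 1 (mod 4), so (27/389) = +(389/27).
Reduce top mod 27: now compute (11/27).
Reciprocity: 11 ≡ 3 and 27 ≡ 3 (mod 4), so (11/27) = −(27/11).
Reduce top mod 11: now compute (5/11).
Reciprocity: 5 ≡ 1 and 11 ≡ 3 (mod 4), so (5/11) = +(11/5).
Reduce top mod 5: now compute (1/5).
Reached (1/5) = 1. Collecting the sign flips along the way, the symbol is -1.

-1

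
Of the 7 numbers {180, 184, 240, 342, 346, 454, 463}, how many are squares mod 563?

(180/563) = -1 → non-residue.
(184/563) = -1 → non-residue.
(240/563) = -1 → non-residue.
(342/563) = -1 → non-residue.
(346/563) = +1 → QR.
(454/563) = +1 → QR.
(463/563) = -1 → non-residue.
Total quadratic residues among the 7: 2.

2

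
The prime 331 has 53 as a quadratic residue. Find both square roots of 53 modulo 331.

66, 265

Since 331 ≡ 3 (mod 4), a square root of 53 is 53^((331+1)/4) = 53^83 mod 331.
Repeated squaring: 53^2≡161, 53^4≡103, 53^8≡17, 53^16≡289, 53^32≡109, 53^64≡296 (mod 331).
53^83 = 53^(64+16+2+1) ≡ 265 (mod 331).
Check: 265² = 70225 ≡ 53 (mod 331). The two roots are 66 and 265.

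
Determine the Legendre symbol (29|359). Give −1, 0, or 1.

Reciprocity: 29 ≡ 1 and 359 ≡ 3 (mod 4), so (29/359) = +(359/29).
Reduce top mod 29: now compute (11/29).
Reciprocity: 11 ≡ 3 and 29 ≡ 1 (mod 4), so (11/29) = +(29/11).
Reduce top mod 11: now compute (7/11).
Reciprocity: 7 ≡ 3 and 11 ≡ 3 (mod 4), so (7/11) = −(11/7).
Reduce top mod 7: now compute (4/7).
Pull out 2^2: since 7 ≡ 7 (mod 8), (2/7) = +1, so (2/7)^2 = +1.
Reached (1/7) = 1. Collecting the sign flips along the way, the symbol is -1.

-1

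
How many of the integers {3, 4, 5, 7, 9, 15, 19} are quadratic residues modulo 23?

(3/23) = +1 → QR.
(4/23) = +1 → QR.
(5/23) = -1 → non-residue.
(7/23) = -1 → non-residue.
(9/23) = +1 → QR.
(15/23) = -1 → non-residue.
(19/23) = -1 → non-residue.
Total quadratic residues among the 7: 3.

3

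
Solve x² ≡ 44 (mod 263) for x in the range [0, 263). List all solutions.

Since 263 ≡ 3 (mod 4), a square root of 44 is 44^((263+1)/4) = 44^66 mod 263.
Repeated squaring: 44^2≡95, 44^4≡83, 44^8≡51, 44^16≡234, 44^32≡52, 44^64≡74 (mod 263).
44^66 = 44^(64+2) ≡ 192 (mod 263).
Check: 192² = 36864 ≡ 44 (mod 263). The two roots are 71 and 192.

71, 192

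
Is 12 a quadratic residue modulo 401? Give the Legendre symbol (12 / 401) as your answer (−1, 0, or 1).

Pull out 2^2: since 401 ≡ 1 (mod 8), (2/401) = +1, so (2/401)^2 = +1.
Reciprocity: 3 ≡ 3 and 401 ≡ 1 (mod 4), so (3/401) = +(401/3).
Reduce top mod 3: now compute (2/3).
Pull out 2: since 3 ≡ 3 (mod 8), (2/3) = -1.
Reached (1/3) = 1. Collecting the sign flips along the way, the symbol is -1.

-1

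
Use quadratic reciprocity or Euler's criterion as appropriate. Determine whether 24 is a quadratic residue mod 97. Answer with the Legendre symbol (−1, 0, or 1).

Pull out 2^3: since 97 ≡ 1 (mod 8), (2/97) = +1, so (2/97)^3 = +1.
Reciprocity: 3 ≡ 3 and 97 ≡ 1 (mod 4), so (3/97) = +(97/3).
Reduce top mod 3: now compute (1/3).
Reached (1/3) = 1. Collecting the sign flips along the way, the symbol is +1.

1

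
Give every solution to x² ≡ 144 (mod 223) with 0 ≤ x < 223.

Since 223 ≡ 3 (mod 4), a square root of 144 is 144^((223+1)/4) = 144^56 mod 223.
Repeated squaring: 144^2≡220, 144^4≡9, 144^8≡81, 144^16≡94, 144^32≡139 (mod 223).
144^56 = 144^(32+16+8) ≡ 211 (mod 223).
Check: 211² = 44521 ≡ 144 (mod 223). The two roots are 12 and 211.

12, 211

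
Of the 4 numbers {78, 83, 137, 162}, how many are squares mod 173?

3

(78/173) = +1 → QR.
(83/173) = +1 → QR.
(137/173) = +1 → QR.
(162/173) = -1 → non-residue.
Total quadratic residues among the 4: 3.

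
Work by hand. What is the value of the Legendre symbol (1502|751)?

First reduce: 1502 ≡ 0 (mod 751).
Top reduces to 0: gcd > 1, so the symbol is 0.

0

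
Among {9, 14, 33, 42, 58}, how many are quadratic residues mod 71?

(9/71) = +1 → QR.
(14/71) = -1 → non-residue.
(33/71) = -1 → non-residue.
(42/71) = -1 → non-residue.
(58/71) = +1 → QR.
Total quadratic residues among the 5: 2.

2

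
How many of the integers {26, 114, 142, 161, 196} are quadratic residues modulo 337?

2

(26/337) = +1 → QR.
(114/337) = -1 → non-residue.
(142/337) = -1 → non-residue.
(161/337) = -1 → non-residue.
(196/337) = +1 → QR.
Total quadratic residues among the 5: 2.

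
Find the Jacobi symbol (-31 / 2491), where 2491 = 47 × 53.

First reduce: -31 ≡ 2460 (mod 2491).
Pull out 2^2: since 2491 ≡ 3 (mod 8), (2/2491) = -1, so (2/2491)^2 = +1.
Reciprocity: 615 ≡ 3 and 2491 ≡ 3 (mod 4), so (615/2491) = −(2491/615).
Reduce top mod 615: now compute (31/615).
Reciprocity: 31 ≡ 3 and 615 ≡ 3 (mod 4), so (31/615) = −(615/31).
Reduce top mod 31: now compute (26/31).
Pull out 2: since 31 ≡ 7 (mod 8), (2/31) = +1.
Reciprocity: 13 ≡ 1 and 31 ≡ 3 (mod 4), so (13/31) = +(31/13).
Reduce top mod 13: now compute (5/13).
Reciprocity: 5 ≡ 1 and 13 ≡ 1 (mod 4), so (5/13) = +(13/5).
Reduce top mod 5: now compute (3/5).
Reciprocity: 3 ≡ 3 and 5 ≡ 1 (mod 4), so (3/5) = +(5/3).
Reduce top mod 3: now compute (2/3).
Pull out 2: since 3 ≡ 3 (mod 8), (2/3) = -1.
Reached (1/3) = 1. Collecting the sign flips along the way, the symbol is -1.

-1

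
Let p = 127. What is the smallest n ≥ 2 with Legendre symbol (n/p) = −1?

3

(2/127) = +1, so 2 is a residue.
(3/127) = −1, so 3 is the smallest positive non-residue mod 127.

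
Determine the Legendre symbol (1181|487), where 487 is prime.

-1

First reduce: 1181 ≡ 207 (mod 487).
Reciprocity: 207 ≡ 3 and 487 ≡ 3 (mod 4), so (207/487) = −(487/207).
Reduce top mod 207: now compute (73/207).
Reciprocity: 73 ≡ 1 and 207 ≡ 3 (mod 4), so (73/207) = +(207/73).
Reduce top mod 73: now compute (61/73).
Reciprocity: 61 ≡ 1 and 73 ≡ 1 (mod 4), so (61/73) = +(73/61).
Reduce top mod 61: now compute (12/61).
Pull out 2^2: since 61 ≡ 5 (mod 8), (2/61) = -1, so (2/61)^2 = +1.
Reciprocity: 3 ≡ 3 and 61 ≡ 1 (mod 4), so (3/61) = +(61/3).
Reduce top mod 3: now compute (1/3).
Reached (1/3) = 1. Collecting the sign flips along the way, the symbol is -1.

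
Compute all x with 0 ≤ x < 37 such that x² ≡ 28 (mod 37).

18, 19

37 ≡ 1 (mod 4), so we find a root by search.
Trying successive values, 18² = 324 ≡ 28 (mod 37). The other root is 37 − 18 = 19.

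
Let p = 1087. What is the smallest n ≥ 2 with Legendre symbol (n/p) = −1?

(2/1087) = +1, so 2 is a residue.
(3/1087) = −1, so 3 is the smallest positive non-residue mod 1087.

3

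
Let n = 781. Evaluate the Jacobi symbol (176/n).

Pull out 2^4: since 781 ≡ 5 (mod 8), (2/781) = -1, so (2/781)^4 = +1.
Reciprocity: 11 ≡ 3 and 781 ≡ 1 (mod 4), so (11/781) = +(781/11).
Reduce top mod 11: now compute (0/11).
Top reduces to 0: gcd > 1, so the symbol is 0.

0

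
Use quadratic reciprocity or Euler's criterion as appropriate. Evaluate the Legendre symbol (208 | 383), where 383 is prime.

-1

Euler's criterion: (208/383) ≡ 208^191 (mod 383).
208^2 ≡ 368 (mod 383)
208^4 ≡ 225 (mod 383)
208^8 ≡ 69 (mod 383)
208^16 ≡ 165 (mod 383)
208^32 ≡ 32 (mod 383)
208^64 ≡ 258 (mod 383)
208^128 ≡ 305 (mod 383)
208^191 = 208^(128+32+16+8+4+2+1) ≡ 382 (mod 383).
Result is 382 ≡ −1, so (208/383) = −1.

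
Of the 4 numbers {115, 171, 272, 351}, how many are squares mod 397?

(115/397) = -1 → non-residue.
(171/397) = +1 → QR.
(272/397) = -1 → non-residue.
(351/397) = -1 → non-residue.
Total quadratic residues among the 4: 1.

1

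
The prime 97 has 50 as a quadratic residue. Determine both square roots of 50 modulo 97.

97 ≡ 1 (mod 4), so we find a root by search.
Trying successive values, 27² = 729 ≡ 50 (mod 97). The other root is 97 − 27 = 70.

27, 70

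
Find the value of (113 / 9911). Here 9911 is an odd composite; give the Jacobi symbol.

Reciprocity: 113 ≡ 1 and 9911 ≡ 3 (mod 4), so (113/9911) = +(9911/113).
Reduce top mod 113: now compute (80/113).
Pull out 2^4: since 113 ≡ 1 (mod 8), (2/113) = +1, so (2/113)^4 = +1.
Reciprocity: 5 ≡ 1 and 113 ≡ 1 (mod 4), so (5/113) = +(113/5).
Reduce top mod 5: now compute (3/5).
Reciprocity: 3 ≡ 3 and 5 ≡ 1 (mod 4), so (3/5) = +(5/3).
Reduce top mod 3: now compute (2/3).
Pull out 2: since 3 ≡ 3 (mod 8), (2/3) = -1.
Reached (1/3) = 1. Collecting the sign flips along the way, the symbol is -1.

-1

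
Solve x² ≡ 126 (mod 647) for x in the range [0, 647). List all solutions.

171, 476

Since 647 ≡ 3 (mod 4), a square root of 126 is 126^((647+1)/4) = 126^162 mod 647.
Repeated squaring: 126^2≡348, 126^4≡115, 126^8≡285, 126^16≡350, 126^32≡217, 126^64≡505, 126^128≡107 (mod 647).
126^162 = 126^(128+32+2) ≡ 476 (mod 647).
Check: 476² = 226576 ≡ 126 (mod 647). The two roots are 171 and 476.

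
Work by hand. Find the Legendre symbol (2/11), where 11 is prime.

Pull out 2: since 11 ≡ 3 (mod 8), (2/11) = -1.
Reached (1/11) = 1. Collecting the sign flips along the way, the symbol is -1.

-1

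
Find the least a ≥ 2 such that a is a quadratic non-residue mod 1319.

(2/1319) = +1, so 2 is a residue.
(3/1319) = +1, so 3 is a residue.
(4/1319) = +1, so 4 is a residue.
(5/1319) = +1, so 5 is a residue.
(6/1319) = +1, so 6 is a residue.
(7/1319) = +1, so 7 is a residue.
(8/1319) = +1, so 8 is a residue.
(9/1319) = +1, so 9 is a residue.
(10/1319) = +1, so 10 is a residue.
(11/1319) = +1, so 11 is a residue.
(12/1319) = +1, so 12 is a residue.
(13/1319) = −1, so 13 is the smallest positive non-residue mod 1319.

13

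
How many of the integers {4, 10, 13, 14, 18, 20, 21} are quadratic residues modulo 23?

3

(4/23) = +1 → QR.
(10/23) = -1 → non-residue.
(13/23) = +1 → QR.
(14/23) = -1 → non-residue.
(18/23) = +1 → QR.
(20/23) = -1 → non-residue.
(21/23) = -1 → non-residue.
Total quadratic residues among the 7: 3.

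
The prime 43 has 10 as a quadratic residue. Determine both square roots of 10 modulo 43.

15, 28

Since 43 ≡ 3 (mod 4), a square root of 10 is 10^((43+1)/4) = 10^11 mod 43.
Repeated squaring: 10^2≡14, 10^4≡24, 10^8≡17 (mod 43).
10^11 = 10^(8+2+1) ≡ 15 (mod 43).
Check: 15² = 225 ≡ 10 (mod 43). The two roots are 15 and 28.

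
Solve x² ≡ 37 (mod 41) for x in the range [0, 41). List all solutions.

18, 23

41 ≡ 1 (mod 4), so we find a root by search.
Trying successive values, 18² = 324 ≡ 37 (mod 41). The other root is 41 − 18 = 23.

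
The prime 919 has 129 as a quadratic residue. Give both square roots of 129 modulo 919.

Since 919 ≡ 3 (mod 4), a square root of 129 is 129^((919+1)/4) = 129^230 mod 919.
Repeated squaring: 129^2≡99, 129^4≡611, 129^8≡207, 129^16≡575, 129^32≡704, 129^64≡275, 129^128≡267 (mod 919).
129^230 = 129^(128+64+32+4+2) ≡ 767 (mod 919).
Check: 767² = 588289 ≡ 129 (mod 919). The two roots are 152 and 767.

152, 767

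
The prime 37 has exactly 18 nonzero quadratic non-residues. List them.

2,5,6,8,13,14,15,17,18,19,20,22,23,24,29,31,32,35

Square k = 1,…,18 (k and 37−k give the same square):
1²=1, 2²=4, 3²=9, 4²=16, 5²=25, 6²=36, 7²≡12, 8²≡27, 9²≡7, 10²≡26, 11²≡10, 12²≡33, 13²≡21, 14²≡11, 15²≡3, 16²≡34, 17²≡30, 18²≡28 (mod 37).
The residues are {1, 3, 4, 7, 9, 10, 11, 12, 16, 21, 25, 26, 27, 28, 30, 33, 34, 36}; the non-residues are the remaining 18 nonzero classes.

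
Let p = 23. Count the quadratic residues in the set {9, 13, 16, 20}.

(9/23) = +1 → QR.
(13/23) = +1 → QR.
(16/23) = +1 → QR.
(20/23) = -1 → non-residue.
Total quadratic residues among the 4: 3.

3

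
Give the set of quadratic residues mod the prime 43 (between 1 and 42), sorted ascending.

Square k = 1,…,21 (k and 43−k give the same square):
1²=1, 2²=4, 3²=9, 4²=16, 5²=25, 6²=36, 7²≡6, 8²≡21, 9²≡38, 10²≡14, 11²≡35, 12²≡15, 13²≡40, 14²≡24, 15²≡10, 16²≡41, 17²≡31, 18²≡23, 19²≡17, 20²≡13, 21²≡11 (mod 43).
So the quadratic residues mod 43 are {1, 4, 6, 9, 10, 11, 13, 14, 15, 16, 17, 21, 23, 24, 25, 31, 35, 36, 38, 40, 41}.

1 4 6 9 10 11 13 14 15 16 17 21 23 24 25 31 35 36 38 40 41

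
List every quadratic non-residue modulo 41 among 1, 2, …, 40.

Square k = 1,…,20 (k and 41−k give the same square):
1²=1, 2²=4, 3²=9, 4²=16, 5²=25, 6²=36, 7²≡8, 8²≡23, 9²≡40, 10²≡18, 11²≡39, 12²≡21, 13²≡5, 14²≡32, 15²≡20, 16²≡10, 17²≡2, 18²≡37, 19²≡33, 20²≡31 (mod 41).
The residues are {1, 2, 4, 5, 8, 9, 10, 16, 18, 20, 21, 23, 25, 31, 32, 33, 36, 37, 39, 40}; the non-residues are the remaining 20 nonzero classes.

3, 6, 7, 11, 12, 13, 14, 15, 17, 19, 22, 24, 26, 27, 28, 29, 30, 34, 35, 38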